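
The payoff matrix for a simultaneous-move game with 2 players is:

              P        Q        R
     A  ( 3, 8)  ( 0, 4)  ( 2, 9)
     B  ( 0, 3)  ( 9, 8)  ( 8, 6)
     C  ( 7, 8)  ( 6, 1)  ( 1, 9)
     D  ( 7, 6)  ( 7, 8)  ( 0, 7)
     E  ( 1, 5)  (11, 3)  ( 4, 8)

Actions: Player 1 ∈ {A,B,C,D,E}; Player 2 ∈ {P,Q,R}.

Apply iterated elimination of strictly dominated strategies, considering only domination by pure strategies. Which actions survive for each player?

P2 drop P (R beats it: A:9>8 B:6>3 C:9>8 D:7>6 E:8>5)
P1 drop A (B beats it: Q:9>0 R:8>2)
P1 drop C (B beats it: Q:9>6 R:8>1)
P1 drop D (B beats it: Q:9>7 R:8>0)
P1→{B,E} P2→{Q,R}

Remaining: P1:{B,E} P2:{Q,R}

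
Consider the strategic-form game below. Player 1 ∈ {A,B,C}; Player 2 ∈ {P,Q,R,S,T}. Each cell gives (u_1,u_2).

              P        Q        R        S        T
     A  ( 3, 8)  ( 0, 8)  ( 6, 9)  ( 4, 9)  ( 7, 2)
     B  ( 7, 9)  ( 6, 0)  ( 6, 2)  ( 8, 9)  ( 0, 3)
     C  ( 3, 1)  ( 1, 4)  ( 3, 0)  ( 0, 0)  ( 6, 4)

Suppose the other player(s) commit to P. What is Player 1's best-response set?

P1 best: {B}

u_1(A vs P) = 3
u_1(B vs P) = 7
u_1(C vs P) = 3
max payoff 7 at {B}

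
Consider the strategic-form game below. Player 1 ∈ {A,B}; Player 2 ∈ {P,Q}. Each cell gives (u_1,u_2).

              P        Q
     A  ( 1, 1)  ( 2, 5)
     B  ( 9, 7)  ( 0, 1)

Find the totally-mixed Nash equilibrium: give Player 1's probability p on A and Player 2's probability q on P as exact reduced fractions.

P1 mixes 3/5 on A; P2 mixes 1/5 on P

P1 indiff ⇒ q·1+(1-q)·2 = q·9+(1-q)·0 ⇒ q(-8) = (1-q)(-2) ⇒ q = 1/5
P2 indiff ⇒ p·1+(1-p)·7 = p·5+(1-p)·1 ⇒ p(-4) = (1-p)(-6) ⇒ p = 3/5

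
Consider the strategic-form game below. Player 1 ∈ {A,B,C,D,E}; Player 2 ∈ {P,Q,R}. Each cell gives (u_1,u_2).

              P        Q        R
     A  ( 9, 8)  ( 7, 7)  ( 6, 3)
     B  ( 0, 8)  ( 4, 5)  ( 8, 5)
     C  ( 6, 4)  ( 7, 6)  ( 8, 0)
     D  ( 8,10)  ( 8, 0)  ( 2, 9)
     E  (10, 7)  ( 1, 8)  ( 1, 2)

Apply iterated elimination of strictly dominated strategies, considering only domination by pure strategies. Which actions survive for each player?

P2 drop R (P beats it: A:8>3 B:8>5 C:4>0 D:10>9 E:7>2)
P1 drop B (A beats it: P:9>0 Q:7>4)
P1 drop C (D beats it: P:8>6 Q:8>7)
P1→{A,D,E} P2→{P,Q}

Remaining: P1:{A,D,E} P2:{P,Q}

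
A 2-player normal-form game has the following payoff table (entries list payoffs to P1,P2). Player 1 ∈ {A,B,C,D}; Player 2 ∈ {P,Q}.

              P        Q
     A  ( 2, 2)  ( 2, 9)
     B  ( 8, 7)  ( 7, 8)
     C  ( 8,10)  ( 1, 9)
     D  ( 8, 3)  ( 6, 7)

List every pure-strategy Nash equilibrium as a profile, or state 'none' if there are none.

PSNE = {(B,Q), (C,P)}

(A,P): not NE [P1→D gives 8>2; P2→Q gives 9>2]
(A,Q): not NE [P1→B gives 7>2]
(B,P): not NE [P2→Q gives 8>7]
(B,Q): NE
(C,P): NE
(C,Q): not NE [P1→B gives 7>1; P2→P gives 10>9]
(D,P): not NE [P2→Q gives 7>3]
(D,Q): not NE [P1→B gives 7>6]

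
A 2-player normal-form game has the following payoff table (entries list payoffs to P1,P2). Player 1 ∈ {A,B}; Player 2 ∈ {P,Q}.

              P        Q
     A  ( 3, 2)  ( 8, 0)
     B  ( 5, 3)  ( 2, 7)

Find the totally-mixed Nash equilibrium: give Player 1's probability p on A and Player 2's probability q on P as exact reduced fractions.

P1 indiff ⇒ q·3+(1-q)·8 = q·5+(1-q)·2 ⇒ q(-2) = (1-q)(-6) ⇒ q = 3/4
P2 indiff ⇒ p·2+(1-p)·3 = p·0+(1-p)·7 ⇒ p(2) = (1-p)(4) ⇒ p = 2/3

P1 mixes 2/3 on A; P2 mixes 3/4 on P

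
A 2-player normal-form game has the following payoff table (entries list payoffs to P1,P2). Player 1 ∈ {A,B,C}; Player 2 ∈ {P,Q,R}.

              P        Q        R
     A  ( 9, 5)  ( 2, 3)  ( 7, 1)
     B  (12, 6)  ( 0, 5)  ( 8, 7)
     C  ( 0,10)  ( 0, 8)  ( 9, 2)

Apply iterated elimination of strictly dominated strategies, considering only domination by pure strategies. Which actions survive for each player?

P2 drop Q (P beats it: A:5>3 B:6>5 C:10>8)
P1 drop A (B beats it: P:12>9 R:8>7)
P1→{B,C} P2→{P,R}

Survivors P1:{B,C} P2:{P,R}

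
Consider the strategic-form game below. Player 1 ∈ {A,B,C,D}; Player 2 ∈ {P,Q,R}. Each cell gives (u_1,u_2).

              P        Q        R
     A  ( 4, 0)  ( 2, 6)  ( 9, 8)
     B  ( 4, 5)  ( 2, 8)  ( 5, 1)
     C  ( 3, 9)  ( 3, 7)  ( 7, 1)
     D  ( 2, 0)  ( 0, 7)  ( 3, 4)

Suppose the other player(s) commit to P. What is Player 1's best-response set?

u_1(A vs P) = 4
u_1(B vs P) = 4
u_1(C vs P) = 3
u_1(D vs P) = 2
max payoff 4 at {A,B}

BR_1 = {A,B}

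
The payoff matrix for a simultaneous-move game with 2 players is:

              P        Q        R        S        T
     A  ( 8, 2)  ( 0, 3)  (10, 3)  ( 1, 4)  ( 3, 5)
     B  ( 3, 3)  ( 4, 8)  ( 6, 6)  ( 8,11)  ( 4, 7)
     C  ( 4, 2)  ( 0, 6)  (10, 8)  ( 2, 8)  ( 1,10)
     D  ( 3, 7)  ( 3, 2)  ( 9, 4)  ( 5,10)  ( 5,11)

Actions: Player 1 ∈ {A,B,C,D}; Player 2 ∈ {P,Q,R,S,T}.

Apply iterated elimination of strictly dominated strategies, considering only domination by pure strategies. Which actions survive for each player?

P2 drop P (S beats it: A:4>2 B:11>3 C:8>2 D:10>7)
P2 drop Q (S beats it: A:4>3 B:11>8 C:8>6 D:10>2)
P2 drop R (T beats it: A:5>3 B:7>6 C:10>8 D:11>4)
P1 drop A (B beats it: S:8>1 T:4>3)
P1 drop C (B beats it: S:8>2 T:4>1)
P1→{B,D} P2→{S,T}

IESDS → P1:{B,D} P2:{S,T}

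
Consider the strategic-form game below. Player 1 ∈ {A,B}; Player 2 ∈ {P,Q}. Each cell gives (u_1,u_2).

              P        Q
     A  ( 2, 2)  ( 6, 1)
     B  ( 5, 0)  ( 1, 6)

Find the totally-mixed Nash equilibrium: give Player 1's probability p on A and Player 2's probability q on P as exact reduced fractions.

P1 indiff ⇒ q·2+(1-q)·6 = q·5+(1-q)·1 ⇒ q(-3) = (1-q)(-5) ⇒ q = 5/8
P2 indiff ⇒ p·2+(1-p)·0 = p·1+(1-p)·6 ⇒ p(1) = (1-p)(6) ⇒ p = 6/7

P1 mixes 6/7 on A; P2 mixes 5/8 on P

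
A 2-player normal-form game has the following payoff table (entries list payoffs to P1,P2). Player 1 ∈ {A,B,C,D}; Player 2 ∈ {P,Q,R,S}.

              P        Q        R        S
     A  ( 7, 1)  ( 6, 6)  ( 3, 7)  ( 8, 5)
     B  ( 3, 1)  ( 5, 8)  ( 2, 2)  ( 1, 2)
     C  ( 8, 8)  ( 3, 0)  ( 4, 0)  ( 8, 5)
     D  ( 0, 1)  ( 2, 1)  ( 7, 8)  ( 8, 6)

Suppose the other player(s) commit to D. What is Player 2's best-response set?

BR_2 = {R}

u_2(P vs D) = 1
u_2(Q vs D) = 1
u_2(R vs D) = 8
u_2(S vs D) = 6
max payoff 8 at {R}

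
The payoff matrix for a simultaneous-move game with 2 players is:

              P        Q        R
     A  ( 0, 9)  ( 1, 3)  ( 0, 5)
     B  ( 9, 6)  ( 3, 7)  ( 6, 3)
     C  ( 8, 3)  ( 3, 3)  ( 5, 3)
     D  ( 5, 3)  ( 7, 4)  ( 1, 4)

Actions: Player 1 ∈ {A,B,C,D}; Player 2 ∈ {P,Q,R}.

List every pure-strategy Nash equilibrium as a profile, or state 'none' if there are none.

(A,P): not NE [P1→B gives 9>0]
(A,Q): not NE [P1→D gives 7>1; P2→P gives 9>3]
(A,R): not NE [P1→B gives 6>0; P2→P gives 9>5]
(B,P): not NE [P2→Q gives 7>6]
(B,Q): not NE [P1→D gives 7>3]
(B,R): not NE [P2→Q gives 7>3]
(C,P): not NE [P1→B gives 9>8]
(C,Q): not NE [P1→D gives 7>3]
(C,R): not NE [P1→B gives 6>5]
(D,P): not NE [P1→B gives 9>5; P2→R gives 4>3]
(D,Q): NE
(D,R): not NE [P1→B gives 6>1]

NE set: (D,Q)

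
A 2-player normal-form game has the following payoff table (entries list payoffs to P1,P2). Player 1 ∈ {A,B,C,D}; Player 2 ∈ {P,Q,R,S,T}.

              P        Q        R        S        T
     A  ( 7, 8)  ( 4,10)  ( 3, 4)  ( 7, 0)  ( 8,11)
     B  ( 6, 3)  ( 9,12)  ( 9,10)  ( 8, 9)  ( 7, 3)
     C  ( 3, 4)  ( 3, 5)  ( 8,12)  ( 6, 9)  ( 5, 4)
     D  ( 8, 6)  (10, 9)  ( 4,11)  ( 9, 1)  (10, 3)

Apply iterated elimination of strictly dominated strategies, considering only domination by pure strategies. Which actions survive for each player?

IESDS → P1:{B,D} P2:{Q,R}

P1 drop A (D beats it: P:8>7 Q:10>4 R:4>3 S:9>7 T:10>8)
P1 drop C (B beats it: P:6>3 Q:9>3 R:9>8 S:8>6 T:7>5)
P2 drop P (Q beats it: B:12>3 D:9>6)
P2 drop S (Q beats it: B:12>9 D:9>1)
P2 drop T (Q beats it: B:12>3 D:9>3)
P1→{B,D} P2→{Q,R}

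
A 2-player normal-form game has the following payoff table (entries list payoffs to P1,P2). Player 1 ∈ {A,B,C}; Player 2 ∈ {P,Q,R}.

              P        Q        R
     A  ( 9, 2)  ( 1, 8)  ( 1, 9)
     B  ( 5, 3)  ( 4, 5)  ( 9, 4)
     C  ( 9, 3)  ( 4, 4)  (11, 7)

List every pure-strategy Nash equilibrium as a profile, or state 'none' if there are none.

Nash profiles: (B,Q), (C,R)

(A,P): not NE [P2→R gives 9>2]
(A,Q): not NE [P1→C gives 4>1; P2→R gives 9>8]
(A,R): not NE [P1→C gives 11>1]
(B,P): not NE [P1→C gives 9>5; P2→Q gives 5>3]
(B,Q): NE
(B,R): not NE [P1→C gives 11>9; P2→Q gives 5>4]
(C,P): not NE [P2→R gives 7>3]
(C,Q): not NE [P2→R gives 7>4]
(C,R): NE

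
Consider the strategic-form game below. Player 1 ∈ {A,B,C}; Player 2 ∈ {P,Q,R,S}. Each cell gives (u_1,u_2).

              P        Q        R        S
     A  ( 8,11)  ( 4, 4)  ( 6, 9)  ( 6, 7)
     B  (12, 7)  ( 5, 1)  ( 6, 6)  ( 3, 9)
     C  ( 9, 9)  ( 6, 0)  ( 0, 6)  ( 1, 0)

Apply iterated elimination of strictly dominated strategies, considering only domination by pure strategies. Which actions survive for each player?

IESDS → P1:{A,B} P2:{P,S}

P2 drop Q (P beats it: A:11>4 B:7>1 C:9>0)
P1 drop C (B beats it: P:12>9 R:6>0 S:3>1)
P2 drop R (P beats it: A:11>9 B:7>6)
P1→{A,B} P2→{P,S}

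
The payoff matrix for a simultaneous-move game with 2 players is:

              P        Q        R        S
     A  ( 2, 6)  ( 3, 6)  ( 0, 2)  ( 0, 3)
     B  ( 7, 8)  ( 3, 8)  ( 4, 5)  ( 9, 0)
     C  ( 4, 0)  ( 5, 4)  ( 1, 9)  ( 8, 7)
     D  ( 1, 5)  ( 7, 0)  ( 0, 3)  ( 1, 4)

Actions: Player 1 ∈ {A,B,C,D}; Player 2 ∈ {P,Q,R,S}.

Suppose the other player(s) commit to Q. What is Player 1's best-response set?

argmax u_1 = {D}

u_1(A vs Q) = 3
u_1(B vs Q) = 3
u_1(C vs Q) = 5
u_1(D vs Q) = 7
max payoff 7 at {D}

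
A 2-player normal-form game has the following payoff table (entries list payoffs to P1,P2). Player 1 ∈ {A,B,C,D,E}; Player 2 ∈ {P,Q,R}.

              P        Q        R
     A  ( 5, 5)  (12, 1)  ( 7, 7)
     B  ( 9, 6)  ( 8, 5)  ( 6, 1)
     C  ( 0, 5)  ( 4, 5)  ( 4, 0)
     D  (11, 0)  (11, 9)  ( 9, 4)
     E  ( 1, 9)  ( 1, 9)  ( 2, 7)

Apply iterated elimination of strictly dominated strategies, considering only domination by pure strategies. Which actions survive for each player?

Remaining: P1:{A,D} P2:{Q,R}

P1 drop B (D beats it: P:11>9 Q:11>8 R:9>6)
P1 drop C (A beats it: P:5>0 Q:12>4 R:7>4)
P1 drop E (A beats it: P:5>1 Q:12>1 R:7>2)
P2 drop P (R beats it: A:7>5 D:4>0)
P1→{A,D} P2→{Q,R}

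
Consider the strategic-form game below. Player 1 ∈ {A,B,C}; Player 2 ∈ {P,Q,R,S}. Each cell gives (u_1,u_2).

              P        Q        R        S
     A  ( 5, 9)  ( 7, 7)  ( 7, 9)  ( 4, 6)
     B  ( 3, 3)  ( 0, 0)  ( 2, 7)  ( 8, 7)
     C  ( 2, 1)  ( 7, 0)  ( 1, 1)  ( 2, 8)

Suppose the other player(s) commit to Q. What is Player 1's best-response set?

u_1(A vs Q) = 7
u_1(B vs Q) = 0
u_1(C vs Q) = 7
max payoff 7 at {A,C}

P1 best: {A,C}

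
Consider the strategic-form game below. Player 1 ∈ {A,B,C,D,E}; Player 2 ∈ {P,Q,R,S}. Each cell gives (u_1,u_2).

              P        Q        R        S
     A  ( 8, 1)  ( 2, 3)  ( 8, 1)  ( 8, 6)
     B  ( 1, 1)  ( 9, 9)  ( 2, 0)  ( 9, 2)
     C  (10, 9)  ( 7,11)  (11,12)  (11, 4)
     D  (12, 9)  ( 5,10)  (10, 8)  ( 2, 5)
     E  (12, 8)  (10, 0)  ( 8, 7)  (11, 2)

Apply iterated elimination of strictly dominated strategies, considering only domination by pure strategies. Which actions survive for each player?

Remaining: P1:{C,D,E} P2:{P,Q,R}

P1 drop A (C beats it: P:10>8 Q:7>2 R:11>8 S:11>8)
P1 drop B (E beats it: P:12>1 Q:10>9 R:8>2 S:11>9)
P2 drop S (P beats it: C:9>4 D:9>5 E:8>2)
P1→{C,D,E} P2→{P,Q,R}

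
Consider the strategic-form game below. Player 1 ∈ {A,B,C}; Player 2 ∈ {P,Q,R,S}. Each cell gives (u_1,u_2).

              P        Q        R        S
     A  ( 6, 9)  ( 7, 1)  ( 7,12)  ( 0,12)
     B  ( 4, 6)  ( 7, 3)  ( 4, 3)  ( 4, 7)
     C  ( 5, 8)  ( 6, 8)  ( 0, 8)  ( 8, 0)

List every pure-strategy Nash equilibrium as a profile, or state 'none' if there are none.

(A,P): not NE [P2→S gives 12>9]
(A,Q): not NE [P2→S gives 12>1]
(A,R): NE
(A,S): not NE [P1→C gives 8>0]
(B,P): not NE [P1→A gives 6>4; P2→S gives 7>6]
(B,Q): not NE [P2→S gives 7>3]
(B,R): not NE [P1→A gives 7>4; P2→S gives 7>3]
(B,S): not NE [P1→C gives 8>4]
(C,P): not NE [P1→A gives 6>5]
(C,Q): not NE [P1→B gives 7>6]
(C,R): not NE [P1→A gives 7>0]
(C,S): not NE [P2→R gives 8>0]

Nash profiles: (A,R)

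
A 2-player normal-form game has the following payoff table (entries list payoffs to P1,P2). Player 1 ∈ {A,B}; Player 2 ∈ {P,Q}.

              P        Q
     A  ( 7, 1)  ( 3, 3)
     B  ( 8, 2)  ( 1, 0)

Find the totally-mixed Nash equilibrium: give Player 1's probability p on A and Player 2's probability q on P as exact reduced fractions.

P1 mixes 1/2 on A; P2 mixes 2/3 on P

P1 indiff ⇒ q·7+(1-q)·3 = q·8+(1-q)·1 ⇒ q(-1) = (1-q)(-2) ⇒ q = 2/3
P2 indiff ⇒ p·1+(1-p)·2 = p·3+(1-p)·0 ⇒ p(-2) = (1-p)(-2) ⇒ p = 1/2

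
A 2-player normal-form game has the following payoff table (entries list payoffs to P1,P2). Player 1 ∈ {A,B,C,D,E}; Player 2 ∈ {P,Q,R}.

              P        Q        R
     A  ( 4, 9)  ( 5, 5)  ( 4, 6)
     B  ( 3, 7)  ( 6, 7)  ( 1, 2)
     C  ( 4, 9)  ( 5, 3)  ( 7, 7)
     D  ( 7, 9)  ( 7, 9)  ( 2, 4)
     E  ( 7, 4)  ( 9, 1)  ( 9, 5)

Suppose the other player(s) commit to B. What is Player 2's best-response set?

u_2(P vs B) = 7
u_2(Q vs B) = 7
u_2(R vs B) = 2
max payoff 7 at {P,Q}

P2 best: {P,Q}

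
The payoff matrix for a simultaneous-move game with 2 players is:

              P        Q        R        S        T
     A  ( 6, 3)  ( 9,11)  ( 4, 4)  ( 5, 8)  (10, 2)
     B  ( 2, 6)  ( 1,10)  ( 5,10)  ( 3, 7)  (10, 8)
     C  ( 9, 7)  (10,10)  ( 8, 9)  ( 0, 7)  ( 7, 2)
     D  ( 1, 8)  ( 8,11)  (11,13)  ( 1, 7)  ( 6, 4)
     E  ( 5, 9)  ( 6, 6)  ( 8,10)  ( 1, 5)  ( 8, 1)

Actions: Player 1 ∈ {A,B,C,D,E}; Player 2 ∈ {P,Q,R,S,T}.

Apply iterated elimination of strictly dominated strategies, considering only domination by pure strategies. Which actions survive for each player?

IESDS → P1:{C,D} P2:{Q,R}

P2 drop P (R beats it: A:4>3 B:10>6 C:9>7 D:13>8 E:10>9)
P2 drop S (Q beats it: A:11>8 B:10>7 C:10>7 D:11>7 E:6>5)
P2 drop T (Q beats it: A:11>2 B:10>8 C:10>2 D:11>4 E:6>1)
P1 drop A (C beats it: Q:10>9 R:8>4)
P1 drop B (C beats it: Q:10>1 R:8>5)
P1 drop E (D beats it: Q:8>6 R:11>8)
P1→{C,D} P2→{Q,R}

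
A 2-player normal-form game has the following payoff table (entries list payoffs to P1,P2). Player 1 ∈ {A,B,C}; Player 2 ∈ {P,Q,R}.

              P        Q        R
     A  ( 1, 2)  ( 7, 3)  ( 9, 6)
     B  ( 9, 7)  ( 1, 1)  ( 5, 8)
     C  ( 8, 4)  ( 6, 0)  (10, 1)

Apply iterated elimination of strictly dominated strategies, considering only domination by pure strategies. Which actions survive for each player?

Survivors P1:{B,C} P2:{P,R}

P2 drop Q (R beats it: A:6>3 B:8>1 C:1>0)
P1 drop A (C beats it: P:8>1 R:10>9)
P1→{B,C} P2→{P,R}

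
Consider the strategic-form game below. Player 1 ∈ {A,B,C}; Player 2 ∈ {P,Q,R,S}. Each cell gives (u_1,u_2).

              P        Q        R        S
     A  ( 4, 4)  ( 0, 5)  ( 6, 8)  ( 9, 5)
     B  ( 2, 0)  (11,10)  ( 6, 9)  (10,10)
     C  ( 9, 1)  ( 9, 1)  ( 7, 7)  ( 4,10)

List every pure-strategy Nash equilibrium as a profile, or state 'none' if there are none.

(A,P): not NE [P1→C gives 9>4; P2→R gives 8>4]
(A,Q): not NE [P1→B gives 11>0; P2→R gives 8>5]
(A,R): not NE [P1→C gives 7>6]
(A,S): not NE [P1→B gives 10>9; P2→R gives 8>5]
(B,P): not NE [P1→C gives 9>2; P2→S gives 10>0]
(B,Q): NE
(B,R): not NE [P1→C gives 7>6; P2→S gives 10>9]
(B,S): NE
(C,P): not NE [P2→S gives 10>1]
(C,Q): not NE [P1→B gives 11>9; P2→S gives 10>1]
(C,R): not NE [P2→S gives 10>7]
(C,S): not NE [P1→B gives 10>4]

NE set: (B,Q), (B,S)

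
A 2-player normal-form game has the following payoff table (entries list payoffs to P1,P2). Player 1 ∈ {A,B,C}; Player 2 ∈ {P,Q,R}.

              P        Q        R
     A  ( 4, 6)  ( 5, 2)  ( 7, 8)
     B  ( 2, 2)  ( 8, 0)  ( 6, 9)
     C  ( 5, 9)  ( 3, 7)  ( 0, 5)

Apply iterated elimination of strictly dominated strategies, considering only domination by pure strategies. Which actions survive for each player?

P2 drop Q (P beats it: A:6>2 B:2>0 C:9>7)
P1 drop B (A beats it: P:4>2 R:7>6)
P1→{A,C} P2→{P,R}

IESDS → P1:{A,C} P2:{P,R}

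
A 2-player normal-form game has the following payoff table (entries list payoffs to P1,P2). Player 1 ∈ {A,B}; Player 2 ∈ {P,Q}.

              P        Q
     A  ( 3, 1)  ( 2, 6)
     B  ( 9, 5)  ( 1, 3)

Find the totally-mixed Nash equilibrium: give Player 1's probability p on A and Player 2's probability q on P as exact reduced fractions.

P1 mixes 2/7 on A; P2 mixes 1/7 on P

P1 indiff ⇒ q·3+(1-q)·2 = q·9+(1-q)·1 ⇒ q(-6) = (1-q)(-1) ⇒ q = 1/7
P2 indiff ⇒ p·1+(1-p)·5 = p·6+(1-p)·3 ⇒ p(-5) = (1-p)(-2) ⇒ p = 2/7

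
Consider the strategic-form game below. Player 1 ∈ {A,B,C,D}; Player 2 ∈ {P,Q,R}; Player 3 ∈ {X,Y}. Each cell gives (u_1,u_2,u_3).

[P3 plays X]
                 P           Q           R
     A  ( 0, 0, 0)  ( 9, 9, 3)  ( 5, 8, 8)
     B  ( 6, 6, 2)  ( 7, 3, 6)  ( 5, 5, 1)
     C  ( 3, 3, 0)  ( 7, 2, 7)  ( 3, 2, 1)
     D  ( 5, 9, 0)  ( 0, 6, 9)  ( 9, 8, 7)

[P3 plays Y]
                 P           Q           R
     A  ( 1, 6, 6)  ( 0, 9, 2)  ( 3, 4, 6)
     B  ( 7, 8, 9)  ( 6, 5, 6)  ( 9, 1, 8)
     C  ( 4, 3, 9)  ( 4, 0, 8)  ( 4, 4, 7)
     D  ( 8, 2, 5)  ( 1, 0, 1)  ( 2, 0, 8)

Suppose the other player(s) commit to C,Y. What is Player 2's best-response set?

argmax u_2 = {R}

u_2(P vs C,Y) = 3
u_2(Q vs C,Y) = 0
u_2(R vs C,Y) = 4
max payoff 4 at {R}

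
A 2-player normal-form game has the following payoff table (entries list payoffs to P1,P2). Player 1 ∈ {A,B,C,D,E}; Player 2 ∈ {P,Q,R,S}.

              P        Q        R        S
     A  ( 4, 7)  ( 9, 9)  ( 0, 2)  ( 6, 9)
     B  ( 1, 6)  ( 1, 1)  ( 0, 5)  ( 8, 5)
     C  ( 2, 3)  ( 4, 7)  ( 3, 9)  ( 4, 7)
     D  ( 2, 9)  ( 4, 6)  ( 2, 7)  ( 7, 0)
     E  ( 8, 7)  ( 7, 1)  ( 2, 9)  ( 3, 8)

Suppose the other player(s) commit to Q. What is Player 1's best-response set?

u_1(A vs Q) = 9
u_1(B vs Q) = 1
u_1(C vs Q) = 4
u_1(D vs Q) = 4
u_1(E vs Q) = 7
max payoff 9 at {A}

P1 best: {A}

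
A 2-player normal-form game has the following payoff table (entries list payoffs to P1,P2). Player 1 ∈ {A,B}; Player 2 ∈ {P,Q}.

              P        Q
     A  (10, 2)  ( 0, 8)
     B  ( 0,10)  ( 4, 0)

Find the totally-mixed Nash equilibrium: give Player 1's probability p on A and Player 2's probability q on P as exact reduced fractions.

P1 indiff ⇒ q·10+(1-q)·0 = q·0+(1-q)·4 ⇒ q(10) = (1-q)(4) ⇒ q = 2/7
P2 indiff ⇒ p·2+(1-p)·10 = p·8+(1-p)·0 ⇒ p(-6) = (1-p)(-10) ⇒ p = 5/8

p=5/8, q=2/7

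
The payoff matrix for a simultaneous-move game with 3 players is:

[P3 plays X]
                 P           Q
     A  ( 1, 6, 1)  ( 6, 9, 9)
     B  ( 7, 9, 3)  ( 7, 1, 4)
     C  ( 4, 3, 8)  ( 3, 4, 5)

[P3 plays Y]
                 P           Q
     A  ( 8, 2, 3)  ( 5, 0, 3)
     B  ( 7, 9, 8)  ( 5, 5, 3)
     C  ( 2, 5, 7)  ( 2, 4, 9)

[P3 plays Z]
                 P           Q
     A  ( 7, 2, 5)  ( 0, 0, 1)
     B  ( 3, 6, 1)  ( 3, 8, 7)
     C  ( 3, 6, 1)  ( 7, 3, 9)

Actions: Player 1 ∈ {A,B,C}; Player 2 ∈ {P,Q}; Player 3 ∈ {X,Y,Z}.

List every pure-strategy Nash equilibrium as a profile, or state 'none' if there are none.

(A,P,X): not NE [P1→B gives 7>1; P2→Q gives 9>6; P3→Z gives 5>1]
(A,P,Y): not NE [P3→Z gives 5>3]
(A,P,Z): NE
(A,Q,X): not NE [P1→B gives 7>6]
(A,Q,Y): not NE [P2→P gives 2>0; P3→X gives 9>3]
(A,Q,Z): not NE [P1→C gives 7>0; P2→P gives 2>0; P3→X gives 9>1]
(B,P,X): not NE [P3→Y gives 8>3]
(B,P,Y): not NE [P1→A gives 8>7]
(B,P,Z): not NE [P1→A gives 7>3; P2→Q gives 8>6; P3→Y gives 8>1]
(B,Q,X): not NE [P2→P gives 9>1; P3→Z gives 7>4]
(B,Q,Y): not NE [P2→P gives 9>5; P3→Z gives 7>3]
(B,Q,Z): not NE [P1→C gives 7>3]
(C,P,X): not NE [P1→B gives 7>4; P2→Q gives 4>3]
(C,P,Y): not NE [P1→A gives 8>2; P3→X gives 8>7]
(C,P,Z): not NE [P1→A gives 7>3; P3→X gives 8>1]
(C,Q,X): not NE [P1→B gives 7>3; P3→Z gives 9>5]
(C,Q,Y): not NE [P1→B gives 5>2; P2→P gives 5>4]
(C,Q,Z): not NE [P2→P gives 6>3]

NE set: (A,P,Z)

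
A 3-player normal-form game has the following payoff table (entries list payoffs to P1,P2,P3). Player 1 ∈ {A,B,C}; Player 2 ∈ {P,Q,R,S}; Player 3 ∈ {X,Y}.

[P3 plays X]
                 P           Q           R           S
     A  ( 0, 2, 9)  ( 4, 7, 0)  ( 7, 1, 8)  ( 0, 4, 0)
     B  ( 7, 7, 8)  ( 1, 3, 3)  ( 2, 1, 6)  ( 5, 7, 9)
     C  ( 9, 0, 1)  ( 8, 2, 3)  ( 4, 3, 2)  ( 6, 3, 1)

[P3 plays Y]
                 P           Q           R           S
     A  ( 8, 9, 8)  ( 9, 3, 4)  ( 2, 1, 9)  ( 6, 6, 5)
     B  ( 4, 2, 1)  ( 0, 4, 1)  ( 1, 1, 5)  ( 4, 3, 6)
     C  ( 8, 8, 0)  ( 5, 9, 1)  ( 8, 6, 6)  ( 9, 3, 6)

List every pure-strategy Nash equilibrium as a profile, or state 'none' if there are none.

(A,P,X): not NE [P1→C gives 9>0; P2→Q gives 7>2]
(A,P,Y): not NE [P3→X gives 9>8]
(A,Q,X): not NE [P1→C gives 8>4; P3→Y gives 4>0]
(A,Q,Y): not NE [P2→P gives 9>3]
(A,R,X): not NE [P2→Q gives 7>1; P3→Y gives 9>8]
(A,R,Y): not NE [P1→C gives 8>2; P2→P gives 9>1]
(A,S,X): not NE [P1→C gives 6>0; P2→Q gives 7>4; P3→Y gives 5>0]
(A,S,Y): not NE [P1→C gives 9>6; P2→P gives 9>6]
(B,P,X): not NE [P1→C gives 9>7]
(B,P,Y): not NE [P1→C gives 8>4; P2→Q gives 4>2; P3→X gives 8>1]
(B,Q,X): not NE [P1→C gives 8>1; P2→S gives 7>3]
(B,Q,Y): not NE [P1→A gives 9>0; P3→X gives 3>1]
(B,R,X): not NE [P1→A gives 7>2; P2→S gives 7>1]
(B,R,Y): not NE [P1→C gives 8>1; P2→Q gives 4>1; P3→X gives 6>5]
(B,S,X): not NE [P1→C gives 6>5]
(B,S,Y): not NE [P1→C gives 9>4; P2→Q gives 4>3; P3→X gives 9>6]
(C,P,X): not NE [P2→S gives 3>0]
(C,P,Y): not NE [P2→Q gives 9>8; P3→X gives 1>0]
(C,Q,X): not NE [P2→S gives 3>2]
(C,Q,Y): not NE [P1→A gives 9>5; P3→X gives 3>1]
(C,R,X): not NE [P1→A gives 7>4; P3→Y gives 6>2]
(C,R,Y): not NE [P2→Q gives 9>6]
(C,S,X): not NE [P3→Y gives 6>1]
(C,S,Y): not NE [P2→Q gives 9>3]

Equilibria: none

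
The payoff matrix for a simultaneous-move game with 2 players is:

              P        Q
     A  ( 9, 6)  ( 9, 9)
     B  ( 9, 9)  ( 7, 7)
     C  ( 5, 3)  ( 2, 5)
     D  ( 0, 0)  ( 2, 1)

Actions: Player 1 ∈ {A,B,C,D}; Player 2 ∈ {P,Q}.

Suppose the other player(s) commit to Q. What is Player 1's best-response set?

u_1(A vs Q) = 9
u_1(B vs Q) = 7
u_1(C vs Q) = 2
u_1(D vs Q) = 2
max payoff 9 at {A}

argmax u_1 = {A}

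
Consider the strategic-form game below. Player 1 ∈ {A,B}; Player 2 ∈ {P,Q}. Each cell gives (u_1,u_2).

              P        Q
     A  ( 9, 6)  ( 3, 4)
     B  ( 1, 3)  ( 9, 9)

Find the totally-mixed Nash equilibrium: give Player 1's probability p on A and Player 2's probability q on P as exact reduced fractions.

p=3/4, q=3/7

P1 indiff ⇒ q·9+(1-q)·3 = q·1+(1-q)·9 ⇒ q(8) = (1-q)(6) ⇒ q = 3/7
P2 indiff ⇒ p·6+(1-p)·3 = p·4+(1-p)·9 ⇒ p(2) = (1-p)(6) ⇒ p = 3/4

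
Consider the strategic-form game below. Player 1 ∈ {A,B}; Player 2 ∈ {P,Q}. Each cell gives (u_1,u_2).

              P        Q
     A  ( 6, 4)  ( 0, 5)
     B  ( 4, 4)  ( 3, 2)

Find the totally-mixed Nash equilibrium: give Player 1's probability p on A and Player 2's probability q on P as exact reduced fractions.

P1 indiff ⇒ q·6+(1-q)·0 = q·4+(1-q)·3 ⇒ q(2) = (1-q)(3) ⇒ q = 3/5
P2 indiff ⇒ p·4+(1-p)·4 = p·5+(1-p)·2 ⇒ p(-1) = (1-p)(-2) ⇒ p = 2/3

p=2/3, q=3/5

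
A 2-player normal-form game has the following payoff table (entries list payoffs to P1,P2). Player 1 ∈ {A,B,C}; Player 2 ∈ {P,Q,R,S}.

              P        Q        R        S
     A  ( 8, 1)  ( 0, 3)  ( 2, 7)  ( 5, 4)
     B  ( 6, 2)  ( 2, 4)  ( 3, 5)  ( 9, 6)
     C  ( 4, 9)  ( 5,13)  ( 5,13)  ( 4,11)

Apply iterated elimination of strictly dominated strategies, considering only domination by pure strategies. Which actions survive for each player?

P2 drop P (Q beats it: A:3>1 B:4>2 C:13>9)
P1 drop A (B beats it: Q:2>0 R:3>2 S:9>5)
P1→{B,C} P2→{Q,R,S}

Survivors P1:{B,C} P2:{Q,R,S}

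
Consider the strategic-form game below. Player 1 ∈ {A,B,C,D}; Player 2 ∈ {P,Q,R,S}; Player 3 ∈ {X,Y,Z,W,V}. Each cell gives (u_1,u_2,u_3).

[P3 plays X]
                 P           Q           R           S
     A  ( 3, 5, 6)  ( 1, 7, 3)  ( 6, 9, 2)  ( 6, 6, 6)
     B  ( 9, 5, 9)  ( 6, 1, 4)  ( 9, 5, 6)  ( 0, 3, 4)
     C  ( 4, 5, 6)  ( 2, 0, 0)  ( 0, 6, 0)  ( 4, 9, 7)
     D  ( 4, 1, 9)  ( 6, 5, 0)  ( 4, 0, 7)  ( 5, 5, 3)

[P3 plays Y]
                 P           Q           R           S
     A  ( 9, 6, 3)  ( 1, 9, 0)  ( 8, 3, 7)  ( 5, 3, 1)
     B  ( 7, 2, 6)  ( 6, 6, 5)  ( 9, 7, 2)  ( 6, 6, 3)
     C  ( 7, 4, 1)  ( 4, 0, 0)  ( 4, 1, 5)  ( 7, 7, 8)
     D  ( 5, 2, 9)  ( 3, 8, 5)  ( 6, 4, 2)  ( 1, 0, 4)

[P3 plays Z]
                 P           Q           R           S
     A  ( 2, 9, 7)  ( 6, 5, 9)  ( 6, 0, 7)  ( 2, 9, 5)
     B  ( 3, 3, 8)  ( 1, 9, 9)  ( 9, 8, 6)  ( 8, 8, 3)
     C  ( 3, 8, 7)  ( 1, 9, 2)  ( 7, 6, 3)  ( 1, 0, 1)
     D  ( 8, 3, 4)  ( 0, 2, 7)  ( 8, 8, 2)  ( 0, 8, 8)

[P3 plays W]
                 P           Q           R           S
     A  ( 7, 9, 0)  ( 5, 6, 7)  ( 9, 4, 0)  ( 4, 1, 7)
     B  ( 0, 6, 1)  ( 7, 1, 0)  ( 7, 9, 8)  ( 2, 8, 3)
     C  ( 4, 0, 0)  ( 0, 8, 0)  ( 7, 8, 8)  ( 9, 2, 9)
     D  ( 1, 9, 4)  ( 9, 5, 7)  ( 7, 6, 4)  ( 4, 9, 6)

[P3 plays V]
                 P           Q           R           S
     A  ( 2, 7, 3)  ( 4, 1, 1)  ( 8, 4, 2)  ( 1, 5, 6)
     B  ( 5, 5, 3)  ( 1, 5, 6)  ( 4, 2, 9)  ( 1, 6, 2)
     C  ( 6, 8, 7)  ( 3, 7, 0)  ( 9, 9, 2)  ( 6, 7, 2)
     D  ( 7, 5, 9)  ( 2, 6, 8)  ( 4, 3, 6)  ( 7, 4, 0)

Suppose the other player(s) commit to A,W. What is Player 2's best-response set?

u_2(P vs A,W) = 9
u_2(Q vs A,W) = 6
u_2(R vs A,W) = 4
u_2(S vs A,W) = 1
max payoff 9 at {P}

argmax u_2 = {P}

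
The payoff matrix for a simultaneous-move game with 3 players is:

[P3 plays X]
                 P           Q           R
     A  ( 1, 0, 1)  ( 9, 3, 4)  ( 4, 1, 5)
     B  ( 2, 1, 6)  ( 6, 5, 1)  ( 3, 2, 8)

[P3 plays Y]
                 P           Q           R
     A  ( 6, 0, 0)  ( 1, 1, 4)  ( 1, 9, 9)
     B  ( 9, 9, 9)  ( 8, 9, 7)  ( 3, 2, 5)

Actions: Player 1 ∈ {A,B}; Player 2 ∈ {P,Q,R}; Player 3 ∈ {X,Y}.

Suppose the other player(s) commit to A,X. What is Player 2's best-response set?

u_2(P vs A,X) = 0
u_2(Q vs A,X) = 3
u_2(R vs A,X) = 1
max payoff 3 at {Q}

P2 best: {Q}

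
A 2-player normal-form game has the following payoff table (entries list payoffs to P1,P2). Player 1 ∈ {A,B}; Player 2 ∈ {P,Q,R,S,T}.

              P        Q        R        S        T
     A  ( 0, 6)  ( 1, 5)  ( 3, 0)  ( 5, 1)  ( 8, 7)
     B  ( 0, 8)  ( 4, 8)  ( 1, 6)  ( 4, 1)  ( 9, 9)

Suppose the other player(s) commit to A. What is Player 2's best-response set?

argmax u_2 = {T}

u_2(P vs A) = 6
u_2(Q vs A) = 5
u_2(R vs A) = 0
u_2(S vs A) = 1
u_2(T vs A) = 7
max payoff 7 at {T}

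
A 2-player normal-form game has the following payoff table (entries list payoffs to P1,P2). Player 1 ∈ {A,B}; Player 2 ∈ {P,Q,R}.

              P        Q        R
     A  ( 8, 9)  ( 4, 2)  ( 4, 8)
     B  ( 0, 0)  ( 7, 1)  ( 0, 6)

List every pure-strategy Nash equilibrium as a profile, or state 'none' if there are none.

Nash profiles: (A,P)

(A,P): NE
(A,Q): not NE [P1→B gives 7>4; P2→P gives 9>2]
(A,R): not NE [P2→P gives 9>8]
(B,P): not NE [P1→A gives 8>0; P2→R gives 6>0]
(B,Q): not NE [P2→R gives 6>1]
(B,R): not NE [P1→A gives 4>0]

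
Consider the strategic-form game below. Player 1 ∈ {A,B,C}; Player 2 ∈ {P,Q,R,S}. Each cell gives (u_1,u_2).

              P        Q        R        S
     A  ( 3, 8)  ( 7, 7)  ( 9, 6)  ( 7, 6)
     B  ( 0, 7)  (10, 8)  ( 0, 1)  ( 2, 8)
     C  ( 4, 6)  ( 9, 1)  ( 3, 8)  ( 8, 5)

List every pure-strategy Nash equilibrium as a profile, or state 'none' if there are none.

(A,P): not NE [P1→C gives 4>3]
(A,Q): not NE [P1→B gives 10>7; P2→P gives 8>7]
(A,R): not NE [P2→P gives 8>6]
(A,S): not NE [P1→C gives 8>7; P2→P gives 8>6]
(B,P): not NE [P1→C gives 4>0; P2→S gives 8>7]
(B,Q): NE
(B,R): not NE [P1→A gives 9>0; P2→S gives 8>1]
(B,S): not NE [P1→C gives 8>2]
(C,P): not NE [P2→R gives 8>6]
(C,Q): not NE [P1→B gives 10>9; P2→R gives 8>1]
(C,R): not NE [P1→A gives 9>3]
(C,S): not NE [P2→R gives 8>5]

Nash profiles: (B,Q)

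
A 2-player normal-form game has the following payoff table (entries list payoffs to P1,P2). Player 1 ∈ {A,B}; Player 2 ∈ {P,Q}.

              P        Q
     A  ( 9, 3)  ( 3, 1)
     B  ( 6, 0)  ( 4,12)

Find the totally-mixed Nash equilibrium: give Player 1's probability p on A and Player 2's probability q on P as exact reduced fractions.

P1 indiff ⇒ q·9+(1-q)·3 = q·6+(1-q)·4 ⇒ q(3) = (1-q)(1) ⇒ q = 1/4
P2 indiff ⇒ p·3+(1-p)·0 = p·1+(1-p)·12 ⇒ p(2) = (1-p)(12) ⇒ p = 6/7

p=6/7, q=1/4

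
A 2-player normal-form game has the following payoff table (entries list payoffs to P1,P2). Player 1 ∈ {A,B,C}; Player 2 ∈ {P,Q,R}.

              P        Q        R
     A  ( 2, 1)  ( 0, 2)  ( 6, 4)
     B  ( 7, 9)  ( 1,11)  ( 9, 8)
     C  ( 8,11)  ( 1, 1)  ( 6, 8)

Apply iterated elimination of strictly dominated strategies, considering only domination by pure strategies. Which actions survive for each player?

Survivors P1:{B,C} P2:{P,Q}

P1 drop A (B beats it: P:7>2 Q:1>0 R:9>6)
P2 drop R (P beats it: B:9>8 C:11>8)
P1→{B,C} P2→{P,Q}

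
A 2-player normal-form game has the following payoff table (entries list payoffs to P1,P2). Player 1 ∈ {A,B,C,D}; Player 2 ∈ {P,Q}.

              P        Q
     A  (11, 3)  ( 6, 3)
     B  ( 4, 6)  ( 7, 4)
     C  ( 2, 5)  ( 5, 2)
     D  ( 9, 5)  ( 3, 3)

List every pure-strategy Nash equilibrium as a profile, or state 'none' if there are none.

(A,P): NE
(A,Q): not NE [P1→B gives 7>6]
(B,P): not NE [P1→A gives 11>4]
(B,Q): not NE [P2→P gives 6>4]
(C,P): not NE [P1→A gives 11>2]
(C,Q): not NE [P1→B gives 7>5; P2→P gives 5>2]
(D,P): not NE [P1→A gives 11>9]
(D,Q): not NE [P1→B gives 7>3; P2→P gives 5>3]

Nash profiles: (A,P)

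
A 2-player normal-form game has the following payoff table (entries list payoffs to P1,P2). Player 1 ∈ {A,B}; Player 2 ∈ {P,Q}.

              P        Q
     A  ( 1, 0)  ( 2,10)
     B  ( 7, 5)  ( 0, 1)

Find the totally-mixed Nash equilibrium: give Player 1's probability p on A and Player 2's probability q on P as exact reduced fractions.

P1 indiff ⇒ q·1+(1-q)·2 = q·7+(1-q)·0 ⇒ q(-6) = (1-q)(-2) ⇒ q = 1/4
P2 indiff ⇒ p·0+(1-p)·5 = p·10+(1-p)·1 ⇒ p(-10) = (1-p)(-4) ⇒ p = 2/7

p=2/7, q=1/4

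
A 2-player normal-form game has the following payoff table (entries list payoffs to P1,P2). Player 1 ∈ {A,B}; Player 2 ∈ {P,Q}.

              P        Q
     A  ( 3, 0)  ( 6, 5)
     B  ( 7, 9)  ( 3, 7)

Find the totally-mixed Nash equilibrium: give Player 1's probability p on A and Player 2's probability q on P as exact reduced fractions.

(p,q) = (2/7, 3/7)

P1 indiff ⇒ q·3+(1-q)·6 = q·7+(1-q)·3 ⇒ q(-4) = (1-q)(-3) ⇒ q = 3/7
P2 indiff ⇒ p·0+(1-p)·9 = p·5+(1-p)·7 ⇒ p(-5) = (1-p)(-2) ⇒ p = 2/7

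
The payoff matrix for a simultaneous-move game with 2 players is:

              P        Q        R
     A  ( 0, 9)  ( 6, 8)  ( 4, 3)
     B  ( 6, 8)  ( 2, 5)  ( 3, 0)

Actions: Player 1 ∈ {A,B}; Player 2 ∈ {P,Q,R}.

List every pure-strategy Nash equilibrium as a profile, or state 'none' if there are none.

(A,P): not NE [P1→B gives 6>0]
(A,Q): not NE [P2→P gives 9>8]
(A,R): not NE [P2→P gives 9>3]
(B,P): NE
(B,Q): not NE [P1→A gives 6>2; P2→P gives 8>5]
(B,R): not NE [P1→A gives 4>3; P2→P gives 8>0]

NE set: (B,P)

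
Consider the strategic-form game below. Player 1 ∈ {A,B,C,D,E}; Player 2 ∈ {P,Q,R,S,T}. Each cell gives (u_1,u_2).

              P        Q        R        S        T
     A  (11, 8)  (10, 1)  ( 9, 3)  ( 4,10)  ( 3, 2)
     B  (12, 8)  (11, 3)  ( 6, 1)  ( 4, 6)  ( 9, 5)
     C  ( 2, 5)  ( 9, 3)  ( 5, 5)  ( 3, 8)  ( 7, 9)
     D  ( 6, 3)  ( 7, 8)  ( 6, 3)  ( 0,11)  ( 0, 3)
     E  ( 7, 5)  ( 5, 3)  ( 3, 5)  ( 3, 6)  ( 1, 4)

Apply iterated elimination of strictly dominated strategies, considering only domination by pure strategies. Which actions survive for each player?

P1 drop C (B beats it: P:12>2 Q:11>9 R:6>5 S:4>3 T:9>7)
P1 drop D (A beats it: P:11>6 Q:10>7 R:9>6 S:4>0 T:3>0)
P1 drop E (A beats it: P:11>7 Q:10>5 R:9>3 S:4>3 T:3>1)
P2 drop Q (P beats it: A:8>1 B:8>3)
P2 drop R (P beats it: A:8>3 B:8>1)
P2 drop T (P beats it: A:8>2 B:8>5)
P1→{A,B} P2→{P,S}

Survivors P1:{A,B} P2:{P,S}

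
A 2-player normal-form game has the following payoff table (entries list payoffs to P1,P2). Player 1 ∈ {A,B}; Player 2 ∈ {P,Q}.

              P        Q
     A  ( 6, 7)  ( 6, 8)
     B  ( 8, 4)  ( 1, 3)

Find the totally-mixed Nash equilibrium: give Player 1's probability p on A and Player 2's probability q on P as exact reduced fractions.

(p,q) = (1/2, 5/7)

P1 indiff ⇒ q·6+(1-q)·6 = q·8+(1-q)·1 ⇒ q(-2) = (1-q)(-5) ⇒ q = 5/7
P2 indiff ⇒ p·7+(1-p)·4 = p·8+(1-p)·3 ⇒ p(-1) = (1-p)(-1) ⇒ p = 1/2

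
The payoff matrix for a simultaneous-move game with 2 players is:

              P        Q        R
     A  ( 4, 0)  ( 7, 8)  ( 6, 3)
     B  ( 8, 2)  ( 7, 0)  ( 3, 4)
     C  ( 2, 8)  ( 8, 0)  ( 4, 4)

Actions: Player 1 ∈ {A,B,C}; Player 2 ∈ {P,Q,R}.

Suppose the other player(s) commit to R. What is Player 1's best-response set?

argmax u_1 = {A}

u_1(A vs R) = 6
u_1(B vs R) = 3
u_1(C vs R) = 4
max payoff 6 at {A}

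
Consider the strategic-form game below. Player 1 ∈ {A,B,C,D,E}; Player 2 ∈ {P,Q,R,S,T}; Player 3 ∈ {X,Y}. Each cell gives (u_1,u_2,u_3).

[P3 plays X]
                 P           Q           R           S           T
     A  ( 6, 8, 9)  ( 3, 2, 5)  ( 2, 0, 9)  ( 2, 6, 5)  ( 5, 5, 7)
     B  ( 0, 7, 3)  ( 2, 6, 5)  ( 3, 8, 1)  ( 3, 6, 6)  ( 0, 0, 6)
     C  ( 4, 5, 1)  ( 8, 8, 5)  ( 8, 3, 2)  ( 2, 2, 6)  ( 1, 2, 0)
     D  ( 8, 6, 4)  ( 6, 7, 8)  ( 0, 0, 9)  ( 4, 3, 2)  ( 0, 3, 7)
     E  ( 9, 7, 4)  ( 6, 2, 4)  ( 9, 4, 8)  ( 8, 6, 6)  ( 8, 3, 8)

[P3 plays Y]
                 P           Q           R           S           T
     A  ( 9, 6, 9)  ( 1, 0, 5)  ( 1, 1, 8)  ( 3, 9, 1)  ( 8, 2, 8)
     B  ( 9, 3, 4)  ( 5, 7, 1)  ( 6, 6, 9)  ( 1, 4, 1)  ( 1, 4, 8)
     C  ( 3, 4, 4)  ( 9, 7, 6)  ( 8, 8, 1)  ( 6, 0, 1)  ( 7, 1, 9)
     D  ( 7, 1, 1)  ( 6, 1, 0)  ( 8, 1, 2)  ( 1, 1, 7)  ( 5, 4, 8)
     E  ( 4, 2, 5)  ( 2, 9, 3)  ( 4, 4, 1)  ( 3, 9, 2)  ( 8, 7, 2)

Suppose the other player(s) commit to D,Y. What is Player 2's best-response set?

BR_2 = {T}

u_2(P vs D,Y) = 1
u_2(Q vs D,Y) = 1
u_2(R vs D,Y) = 1
u_2(S vs D,Y) = 1
u_2(T vs D,Y) = 4
max payoff 4 at {T}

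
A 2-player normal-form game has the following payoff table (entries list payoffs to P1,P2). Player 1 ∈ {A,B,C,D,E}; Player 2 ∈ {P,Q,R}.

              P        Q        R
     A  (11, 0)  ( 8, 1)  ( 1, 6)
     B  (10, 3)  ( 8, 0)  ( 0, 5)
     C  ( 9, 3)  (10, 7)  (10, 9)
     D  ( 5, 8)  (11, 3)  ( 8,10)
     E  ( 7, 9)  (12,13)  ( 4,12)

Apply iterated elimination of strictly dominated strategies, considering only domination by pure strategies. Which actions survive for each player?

P2 drop P (R beats it: A:6>0 B:5>3 C:9>3 D:10>8 E:12>9)
P1 drop A (C beats it: Q:10>8 R:10>1)
P1 drop B (C beats it: Q:10>8 R:10>0)
P1→{C,D,E} P2→{Q,R}

Survivors P1:{C,D,E} P2:{Q,R}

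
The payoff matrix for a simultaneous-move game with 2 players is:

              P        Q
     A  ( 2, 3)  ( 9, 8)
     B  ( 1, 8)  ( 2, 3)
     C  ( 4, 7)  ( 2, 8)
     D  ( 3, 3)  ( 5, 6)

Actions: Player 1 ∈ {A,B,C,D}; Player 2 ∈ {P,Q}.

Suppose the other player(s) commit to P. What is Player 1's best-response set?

u_1(A vs P) = 2
u_1(B vs P) = 1
u_1(C vs P) = 4
u_1(D vs P) = 3
max payoff 4 at {C}

BR_1 = {C}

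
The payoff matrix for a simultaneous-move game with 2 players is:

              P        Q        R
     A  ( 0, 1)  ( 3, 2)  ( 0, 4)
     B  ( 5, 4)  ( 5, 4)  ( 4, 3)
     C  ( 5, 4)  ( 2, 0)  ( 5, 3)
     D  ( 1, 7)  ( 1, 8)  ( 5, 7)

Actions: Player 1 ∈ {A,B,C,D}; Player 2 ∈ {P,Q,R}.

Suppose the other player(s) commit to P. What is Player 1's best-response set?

u_1(A vs P) = 0
u_1(B vs P) = 5
u_1(C vs P) = 5
u_1(D vs P) = 1
max payoff 5 at {B,C}

P1 best: {B,C}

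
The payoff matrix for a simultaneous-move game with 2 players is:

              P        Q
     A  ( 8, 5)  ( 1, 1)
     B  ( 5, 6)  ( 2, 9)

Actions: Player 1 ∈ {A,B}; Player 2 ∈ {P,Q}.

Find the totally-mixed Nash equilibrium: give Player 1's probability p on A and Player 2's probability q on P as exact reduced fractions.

P1 indiff ⇒ q·8+(1-q)·1 = q·5+(1-q)·2 ⇒ q(3) = (1-q)(1) ⇒ q = 1/4
P2 indiff ⇒ p·5+(1-p)·6 = p·1+(1-p)·9 ⇒ p(4) = (1-p)(3) ⇒ p = 3/7

(p,q) = (3/7, 1/4)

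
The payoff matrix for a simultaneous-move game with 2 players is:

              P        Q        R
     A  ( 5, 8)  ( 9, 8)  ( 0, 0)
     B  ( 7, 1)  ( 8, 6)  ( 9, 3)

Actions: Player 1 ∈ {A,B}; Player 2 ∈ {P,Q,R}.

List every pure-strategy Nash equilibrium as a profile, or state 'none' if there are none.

NE set: (A,Q)

(A,P): not NE [P1→B gives 7>5]
(A,Q): NE
(A,R): not NE [P1→B gives 9>0; P2→Q gives 8>0]
(B,P): not NE [P2→Q gives 6>1]
(B,Q): not NE [P1→A gives 9>8]
(B,R): not NE [P2→Q gives 6>3]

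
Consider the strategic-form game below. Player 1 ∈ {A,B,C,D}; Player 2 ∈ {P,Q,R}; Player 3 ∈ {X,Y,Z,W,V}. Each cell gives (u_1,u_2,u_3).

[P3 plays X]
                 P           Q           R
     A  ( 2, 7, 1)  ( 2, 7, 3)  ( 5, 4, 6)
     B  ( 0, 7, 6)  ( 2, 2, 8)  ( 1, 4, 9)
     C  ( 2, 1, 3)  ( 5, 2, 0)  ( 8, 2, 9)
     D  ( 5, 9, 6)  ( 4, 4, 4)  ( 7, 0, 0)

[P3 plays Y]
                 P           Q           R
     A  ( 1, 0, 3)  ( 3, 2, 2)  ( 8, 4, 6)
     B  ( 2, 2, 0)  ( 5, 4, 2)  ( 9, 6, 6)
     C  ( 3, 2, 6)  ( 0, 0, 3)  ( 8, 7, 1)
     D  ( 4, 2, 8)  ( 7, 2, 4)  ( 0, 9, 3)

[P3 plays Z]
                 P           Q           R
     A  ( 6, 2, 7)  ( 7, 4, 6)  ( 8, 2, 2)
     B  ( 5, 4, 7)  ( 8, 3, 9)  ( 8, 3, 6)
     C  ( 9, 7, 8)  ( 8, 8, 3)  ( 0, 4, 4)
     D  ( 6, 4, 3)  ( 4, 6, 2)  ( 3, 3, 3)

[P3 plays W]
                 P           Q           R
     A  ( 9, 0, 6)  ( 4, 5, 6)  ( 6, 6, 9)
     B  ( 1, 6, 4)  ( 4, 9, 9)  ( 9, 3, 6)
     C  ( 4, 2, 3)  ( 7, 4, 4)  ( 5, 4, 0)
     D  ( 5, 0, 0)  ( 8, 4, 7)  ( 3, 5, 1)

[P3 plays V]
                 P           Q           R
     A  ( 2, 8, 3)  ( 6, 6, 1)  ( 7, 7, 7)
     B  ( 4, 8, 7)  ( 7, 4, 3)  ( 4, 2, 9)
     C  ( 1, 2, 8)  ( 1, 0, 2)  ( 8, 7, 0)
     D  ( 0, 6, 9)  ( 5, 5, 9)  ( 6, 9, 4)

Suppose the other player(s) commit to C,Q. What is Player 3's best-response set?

argmax u_3 = {W}

u_3(X vs C,Q) = 0
u_3(Y vs C,Q) = 3
u_3(Z vs C,Q) = 3
u_3(W vs C,Q) = 4
u_3(V vs C,Q) = 2
max payoff 4 at {W}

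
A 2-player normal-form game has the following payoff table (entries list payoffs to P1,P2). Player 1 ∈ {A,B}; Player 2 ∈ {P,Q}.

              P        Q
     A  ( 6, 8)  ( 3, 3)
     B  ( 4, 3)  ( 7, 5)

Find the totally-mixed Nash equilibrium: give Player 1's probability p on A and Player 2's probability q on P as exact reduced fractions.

(p,q) = (2/7, 2/3)

P1 indiff ⇒ q·6+(1-q)·3 = q·4+(1-q)·7 ⇒ q(2) = (1-q)(4) ⇒ q = 2/3
P2 indiff ⇒ p·8+(1-p)·3 = p·3+(1-p)·5 ⇒ p(5) = (1-p)(2) ⇒ p = 2/7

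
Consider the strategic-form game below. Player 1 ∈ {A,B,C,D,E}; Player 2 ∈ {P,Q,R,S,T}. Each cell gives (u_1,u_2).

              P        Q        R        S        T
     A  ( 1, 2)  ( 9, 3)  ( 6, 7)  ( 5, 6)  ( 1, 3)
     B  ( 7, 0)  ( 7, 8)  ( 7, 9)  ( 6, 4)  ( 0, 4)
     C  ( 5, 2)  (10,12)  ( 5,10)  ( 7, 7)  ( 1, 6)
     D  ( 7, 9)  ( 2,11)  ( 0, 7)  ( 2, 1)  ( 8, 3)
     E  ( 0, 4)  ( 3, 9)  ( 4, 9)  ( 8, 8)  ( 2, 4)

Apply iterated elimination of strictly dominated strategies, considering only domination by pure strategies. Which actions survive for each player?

P2 drop P (Q beats it: A:3>2 B:8>0 C:12>2 D:11>9 E:9>4)
P2 drop S (R beats it: A:7>6 B:9>4 C:10>7 D:7>1 E:9>8)
P2 drop T (R beats it: A:7>3 B:9>4 C:10>6 D:7>3 E:9>4)
P1 drop D (A beats it: Q:9>2 R:6>0)
P1 drop E (A beats it: Q:9>3 R:6>4)
P1→{A,B,C} P2→{Q,R}

Remaining: P1:{A,B,C} P2:{Q,R}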